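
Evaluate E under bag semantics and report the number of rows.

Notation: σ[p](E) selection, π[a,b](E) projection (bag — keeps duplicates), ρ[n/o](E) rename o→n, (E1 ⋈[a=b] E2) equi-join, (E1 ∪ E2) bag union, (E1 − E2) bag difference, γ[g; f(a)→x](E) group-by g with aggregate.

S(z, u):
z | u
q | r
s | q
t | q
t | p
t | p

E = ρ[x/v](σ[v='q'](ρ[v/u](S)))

Per-node cardinality:
  S → 5
  ρ[v/u](S) → 5
  σ[v='q'](ρ[v/u](S)) → 2
  ρ[x/v](σ[v='q'](ρ[v/u](S))) → 2

|E| = 2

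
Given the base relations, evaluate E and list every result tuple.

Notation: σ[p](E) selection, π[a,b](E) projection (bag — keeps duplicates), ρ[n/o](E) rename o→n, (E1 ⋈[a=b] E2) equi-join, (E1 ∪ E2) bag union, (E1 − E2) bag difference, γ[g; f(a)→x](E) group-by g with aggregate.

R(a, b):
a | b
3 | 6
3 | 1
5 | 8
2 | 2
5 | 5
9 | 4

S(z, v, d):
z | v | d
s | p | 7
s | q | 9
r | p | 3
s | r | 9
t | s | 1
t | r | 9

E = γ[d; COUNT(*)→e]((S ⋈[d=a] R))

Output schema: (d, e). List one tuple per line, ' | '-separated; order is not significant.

Stepwise |·|:
  S → 6
  R → 6
  (S ⋈[d=a] R) → 5
  γ[d; COUNT(*)→e]((S ⋈[d=a] R)) → 2

== RESULT ==
d | e
3 | 2
9 | 3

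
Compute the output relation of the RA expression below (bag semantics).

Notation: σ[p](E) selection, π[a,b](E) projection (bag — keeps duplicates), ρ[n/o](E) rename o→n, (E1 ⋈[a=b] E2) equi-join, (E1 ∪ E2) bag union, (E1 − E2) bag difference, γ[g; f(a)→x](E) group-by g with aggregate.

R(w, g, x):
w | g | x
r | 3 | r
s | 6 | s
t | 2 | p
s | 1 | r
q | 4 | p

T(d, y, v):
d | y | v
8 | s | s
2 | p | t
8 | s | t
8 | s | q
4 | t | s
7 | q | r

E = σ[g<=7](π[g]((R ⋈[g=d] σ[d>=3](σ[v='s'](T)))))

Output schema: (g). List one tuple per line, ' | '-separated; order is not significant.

Row counts bottom-up:
  R → 5
  T → 6
  σ[v='s'](T) → 2
  σ[d>=3](σ[v='s'](T)) → 2
  (R ⋈[g=d] σ[d>=3](σ[v='s'](T))) → 1
  π[g]((R ⋈[g=d] σ[d>=3](σ[v='s'](T)))) → 1
  σ[g<=7](π[g]((R ⋈[g=d] σ[d>=3](σ[v='s'](T))))) → 1

== RESULT ==
g
4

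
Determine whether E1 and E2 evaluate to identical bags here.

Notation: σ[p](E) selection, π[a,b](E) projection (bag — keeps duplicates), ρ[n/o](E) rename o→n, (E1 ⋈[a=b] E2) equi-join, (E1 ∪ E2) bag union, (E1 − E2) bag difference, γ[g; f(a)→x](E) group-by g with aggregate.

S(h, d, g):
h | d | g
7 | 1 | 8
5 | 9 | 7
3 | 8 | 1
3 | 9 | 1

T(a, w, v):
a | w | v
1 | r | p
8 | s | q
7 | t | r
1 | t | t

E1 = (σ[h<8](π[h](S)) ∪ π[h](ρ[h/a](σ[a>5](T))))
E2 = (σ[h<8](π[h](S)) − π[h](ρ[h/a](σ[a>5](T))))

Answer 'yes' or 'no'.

E1 per-node cardinality:
  S → 4
  π[h](S) → 4
  σ[h<8](π[h](S)) → 4
  T → 4
  σ[a>5](T) → 2
  ρ[h/a](σ[a>5](T)) → 2
  π[h](ρ[h/a](σ[a>5](T))) → 2
  (σ[h<8](π[h](S)) ∪ π[h](ρ[h/a](σ[a>5](T)))) → 6
E2 per-node cardinality:
  S → 4
  π[h](S) → 4
  σ[h<8](π[h](S)) → 4
  T → 4
  σ[a>5](T) → 2
  ρ[h/a](σ[a>5](T)) → 2
  π[h](ρ[h/a](σ[a>5](T))) → 2
  (σ[h<8](π[h](S)) − π[h](ρ[h/a](σ[a>5](T)))) → 3

E1 result:
h
3
3
5
7
7
8
E2 result:
h
3
3
5
Witness: (7,) appears 2× in E1 but 0× in E2.

no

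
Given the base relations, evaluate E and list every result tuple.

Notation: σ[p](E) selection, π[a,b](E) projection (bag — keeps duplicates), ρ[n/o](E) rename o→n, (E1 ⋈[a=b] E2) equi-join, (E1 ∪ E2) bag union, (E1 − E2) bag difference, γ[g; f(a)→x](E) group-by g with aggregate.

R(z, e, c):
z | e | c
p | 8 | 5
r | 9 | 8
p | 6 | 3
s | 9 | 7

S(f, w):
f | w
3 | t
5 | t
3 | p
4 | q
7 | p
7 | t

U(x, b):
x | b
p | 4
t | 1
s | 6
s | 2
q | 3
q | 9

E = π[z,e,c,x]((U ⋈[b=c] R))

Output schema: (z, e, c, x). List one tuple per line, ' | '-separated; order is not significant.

Stepwise |·|:
  U → 6
  R → 4
  (U ⋈[b=c] R) → 1
  π[z,e,c,x]((U ⋈[b=c] R)) → 1

== RESULT ==
z | e | c | x
p | 6 | 3 | q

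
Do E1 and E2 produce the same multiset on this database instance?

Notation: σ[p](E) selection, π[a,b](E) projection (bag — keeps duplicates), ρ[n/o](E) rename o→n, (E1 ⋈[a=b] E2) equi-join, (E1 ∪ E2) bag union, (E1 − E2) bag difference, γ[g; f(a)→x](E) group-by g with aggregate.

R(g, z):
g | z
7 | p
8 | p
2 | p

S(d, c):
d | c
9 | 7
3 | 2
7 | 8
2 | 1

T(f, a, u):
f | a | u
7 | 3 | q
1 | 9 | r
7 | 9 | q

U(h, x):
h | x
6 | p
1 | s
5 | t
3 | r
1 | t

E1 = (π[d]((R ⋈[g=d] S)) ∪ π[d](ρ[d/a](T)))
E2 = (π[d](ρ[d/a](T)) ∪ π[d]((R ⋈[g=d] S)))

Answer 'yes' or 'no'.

E1 subexpression sizes:
  R → 3
  S → 4
  (R ⋈[g=d] S) → 2
  π[d]((R ⋈[g=d] S)) → 2
  T → 3
  ρ[d/a](T) → 3
  π[d](ρ[d/a](T)) → 3
  (π[d]((R ⋈[g=d] S)) ∪ π[d](ρ[d/a](T))) → 5
E2 subexpression sizes:
  T → 3
  ρ[d/a](T) → 3
  π[d](ρ[d/a](T)) → 3
  R → 3
  S → 4
  (R ⋈[g=d] S) → 2
  π[d]((R ⋈[g=d] S)) → 2
  (π[d](ρ[d/a](T)) ∪ π[d]((R ⋈[g=d] S))) → 5

E1 and E2 produce the same multiset:
d
2
3
7
9
9

yes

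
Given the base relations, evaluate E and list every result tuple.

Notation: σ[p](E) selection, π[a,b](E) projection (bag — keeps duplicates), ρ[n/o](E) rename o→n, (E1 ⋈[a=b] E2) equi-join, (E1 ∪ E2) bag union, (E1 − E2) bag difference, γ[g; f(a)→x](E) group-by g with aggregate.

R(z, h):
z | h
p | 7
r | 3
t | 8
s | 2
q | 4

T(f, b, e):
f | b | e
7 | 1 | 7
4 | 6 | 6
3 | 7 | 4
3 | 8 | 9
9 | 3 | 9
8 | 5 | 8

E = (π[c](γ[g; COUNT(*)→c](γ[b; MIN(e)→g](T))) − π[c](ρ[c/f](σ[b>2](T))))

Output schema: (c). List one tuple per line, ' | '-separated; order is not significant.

Row counts bottom-up:
  T → 6
  γ[b; MIN(e)→g](T) → 6
  γ[g; COUNT(*)→c](γ[b; MIN(e)→g](T)) → 5
  π[c](γ[g; COUNT(*)→c](γ[b; MIN(e)→g](T))) → 5
  T → 6
  σ[b>2](T) → 5
  ρ[c/f](σ[b>2](T)) → 5
  π[c](ρ[c/f](σ[b>2](T))) → 5
  (π[c](γ[g; COUNT(*)→c](γ[b; MIN(e)→g](T))) − π[c](ρ[c/f](σ[b>2](T)))) → 5

== RESULT ==
c
1
1
1
1
2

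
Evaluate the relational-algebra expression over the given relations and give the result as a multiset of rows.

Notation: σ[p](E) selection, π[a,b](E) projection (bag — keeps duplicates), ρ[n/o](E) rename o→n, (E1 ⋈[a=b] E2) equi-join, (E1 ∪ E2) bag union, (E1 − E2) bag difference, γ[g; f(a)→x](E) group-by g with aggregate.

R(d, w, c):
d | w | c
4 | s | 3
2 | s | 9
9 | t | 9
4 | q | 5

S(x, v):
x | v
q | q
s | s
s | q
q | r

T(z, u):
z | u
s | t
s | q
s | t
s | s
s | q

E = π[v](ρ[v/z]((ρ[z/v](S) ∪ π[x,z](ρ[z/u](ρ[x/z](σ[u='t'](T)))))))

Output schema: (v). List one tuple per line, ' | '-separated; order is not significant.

Per-node cardinality:
  S → 4
  ρ[z/v](S) → 4
  T → 5
  σ[u='t'](T) → 2
  ρ[x/z](σ[u='t'](T)) → 2
  ρ[z/u](ρ[x/z](σ[u='t'](T))) → 2
  π[x,z](ρ[z/u](ρ[x/z](σ[u='t'](T)))) → 2
  (ρ[z/v](S) ∪ π[x,z](ρ[z/u](ρ[x/z](σ[u='t'](T))))) → 6
  ρ[v/z]((ρ[z/v](S) ∪ π[x,z](ρ[z/u](ρ[x/z](σ[u='t'](T)))))) → 6
  π[v](ρ[v/z]((ρ[z/v](S) ∪ π[x,z](ρ[z/u](ρ[x/z](σ[u='t'](T))))))) → 6

== RESULT ==
v
q
q
r
s
t
t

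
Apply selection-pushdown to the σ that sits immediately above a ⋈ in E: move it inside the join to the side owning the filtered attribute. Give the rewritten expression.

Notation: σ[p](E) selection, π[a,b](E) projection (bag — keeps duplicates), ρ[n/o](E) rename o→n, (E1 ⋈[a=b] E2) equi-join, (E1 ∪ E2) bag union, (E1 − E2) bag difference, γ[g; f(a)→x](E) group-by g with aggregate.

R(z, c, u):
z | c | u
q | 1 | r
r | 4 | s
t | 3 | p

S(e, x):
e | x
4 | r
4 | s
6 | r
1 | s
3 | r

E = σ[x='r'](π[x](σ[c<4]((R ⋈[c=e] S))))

σ filters on c, owned by the left side.
E' = σ[x='r'](π[x]((σ[c<4](R) ⋈[c=e] S)))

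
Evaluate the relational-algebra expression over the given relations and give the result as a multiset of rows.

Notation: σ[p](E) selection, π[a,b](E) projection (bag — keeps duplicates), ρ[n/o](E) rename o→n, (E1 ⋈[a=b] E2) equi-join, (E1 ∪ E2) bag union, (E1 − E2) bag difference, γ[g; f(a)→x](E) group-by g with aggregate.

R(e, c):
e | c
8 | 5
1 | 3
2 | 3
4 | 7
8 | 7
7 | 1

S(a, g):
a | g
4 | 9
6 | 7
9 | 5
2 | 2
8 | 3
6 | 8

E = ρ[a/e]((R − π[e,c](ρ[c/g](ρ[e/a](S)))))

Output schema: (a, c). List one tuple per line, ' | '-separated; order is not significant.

Per-node cardinality:
  R → 6
  S → 6
  ρ[e/a](S) → 6
  ρ[c/g](ρ[e/a](S)) → 6
  π[e,c](ρ[c/g](ρ[e/a](S))) → 6
  (R − π[e,c](ρ[c/g](ρ[e/a](S)))) → 6
  ρ[a/e]((R − π[e,c](ρ[c/g](ρ[e/a](S))))) → 6

== RESULT ==
a | c
1 | 3
2 | 3
4 | 7
7 | 1
8 | 5
8 | 7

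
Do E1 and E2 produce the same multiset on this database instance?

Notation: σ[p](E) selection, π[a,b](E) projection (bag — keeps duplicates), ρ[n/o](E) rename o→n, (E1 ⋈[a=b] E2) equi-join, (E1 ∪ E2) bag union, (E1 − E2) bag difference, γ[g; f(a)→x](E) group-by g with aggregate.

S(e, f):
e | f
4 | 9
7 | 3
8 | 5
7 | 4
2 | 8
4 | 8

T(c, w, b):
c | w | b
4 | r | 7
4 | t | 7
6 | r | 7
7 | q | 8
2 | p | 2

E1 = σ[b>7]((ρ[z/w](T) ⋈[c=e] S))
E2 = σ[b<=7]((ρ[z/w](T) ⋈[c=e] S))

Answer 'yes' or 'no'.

E1 subexpression sizes:
  T → 5
  ρ[z/w](T) → 5
  S → 6
  (ρ[z/w](T) ⋈[c=e] S) → 7
  σ[b>7]((ρ[z/w](T) ⋈[c=e] S)) → 2
E2 subexpression sizes:
  T → 5
  ρ[z/w](T) → 5
  S → 6
  (ρ[z/w](T) ⋈[c=e] S) → 7
  σ[b<=7]((ρ[z/w](T) ⋈[c=e] S)) → 5

E1 result:
c | z | b | e | f
7 | q | 8 | 7 | 3
7 | q | 8 | 7 | 4
E2 result:
c | z | b | e | f
2 | p | 2 | 2 | 8
4 | r | 7 | 4 | 8
4 | r | 7 | 4 | 9
4 | t | 7 | 4 | 8
4 | t | 7 | 4 | 9
Witness: (4, 'r', 7, 4, 9) appears 0× in E1 but 1× in E2.

no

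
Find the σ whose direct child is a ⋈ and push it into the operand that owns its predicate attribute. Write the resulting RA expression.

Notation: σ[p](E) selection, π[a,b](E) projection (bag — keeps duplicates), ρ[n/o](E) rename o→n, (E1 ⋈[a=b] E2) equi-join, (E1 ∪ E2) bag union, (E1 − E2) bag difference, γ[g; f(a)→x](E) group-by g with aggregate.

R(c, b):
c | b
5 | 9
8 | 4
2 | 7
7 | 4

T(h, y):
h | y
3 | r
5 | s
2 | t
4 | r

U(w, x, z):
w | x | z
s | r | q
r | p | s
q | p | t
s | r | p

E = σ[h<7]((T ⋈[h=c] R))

σ filters on h, owned by the left side.
E' = (σ[h<7](T) ⋈[h=c] R)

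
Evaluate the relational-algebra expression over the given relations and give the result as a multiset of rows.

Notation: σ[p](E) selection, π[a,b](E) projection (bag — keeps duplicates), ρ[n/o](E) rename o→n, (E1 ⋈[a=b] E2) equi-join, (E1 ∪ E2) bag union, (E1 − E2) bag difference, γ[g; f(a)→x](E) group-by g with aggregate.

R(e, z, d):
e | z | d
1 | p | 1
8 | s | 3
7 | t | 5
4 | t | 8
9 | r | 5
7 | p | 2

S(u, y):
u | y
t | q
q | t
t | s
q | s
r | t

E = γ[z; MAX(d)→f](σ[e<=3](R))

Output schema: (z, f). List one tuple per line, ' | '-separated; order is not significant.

Row counts bottom-up:
  R → 6
  σ[e<=3](R) → 1
  γ[z; MAX(d)→f](σ[e<=3](R)) → 1

== RESULT ==
z | f
p | 1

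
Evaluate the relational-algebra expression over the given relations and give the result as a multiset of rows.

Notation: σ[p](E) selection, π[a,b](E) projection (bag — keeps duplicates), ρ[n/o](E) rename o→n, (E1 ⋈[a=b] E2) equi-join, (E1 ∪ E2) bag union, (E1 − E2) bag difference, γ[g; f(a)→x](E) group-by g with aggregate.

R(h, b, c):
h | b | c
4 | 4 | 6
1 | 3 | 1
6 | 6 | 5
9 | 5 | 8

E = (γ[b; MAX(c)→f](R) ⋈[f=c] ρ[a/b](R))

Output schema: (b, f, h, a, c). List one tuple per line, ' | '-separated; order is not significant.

Stepwise |·|:
  R → 4
  γ[b; MAX(c)→f](R) → 4
  R → 4
  ρ[a/b](R) → 4
  (γ[b; MAX(c)→f](R) ⋈[f=c] ρ[a/b](R)) → 4

== RESULT ==
b | f | h | a | c
3 | 1 | 1 | 3 | 1
4 | 6 | 4 | 4 | 6
5 | 8 | 9 | 5 | 8
6 | 5 | 6 | 6 | 5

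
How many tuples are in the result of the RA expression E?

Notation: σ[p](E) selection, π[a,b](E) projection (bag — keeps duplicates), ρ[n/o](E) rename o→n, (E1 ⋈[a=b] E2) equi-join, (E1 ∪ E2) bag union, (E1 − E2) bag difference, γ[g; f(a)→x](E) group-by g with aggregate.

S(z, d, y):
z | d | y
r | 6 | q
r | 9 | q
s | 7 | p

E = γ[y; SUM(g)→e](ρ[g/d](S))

Subexpression sizes:
  S → 3
  ρ[g/d](S) → 3
  γ[y; SUM(g)→e](ρ[g/d](S)) → 2

|E| = 2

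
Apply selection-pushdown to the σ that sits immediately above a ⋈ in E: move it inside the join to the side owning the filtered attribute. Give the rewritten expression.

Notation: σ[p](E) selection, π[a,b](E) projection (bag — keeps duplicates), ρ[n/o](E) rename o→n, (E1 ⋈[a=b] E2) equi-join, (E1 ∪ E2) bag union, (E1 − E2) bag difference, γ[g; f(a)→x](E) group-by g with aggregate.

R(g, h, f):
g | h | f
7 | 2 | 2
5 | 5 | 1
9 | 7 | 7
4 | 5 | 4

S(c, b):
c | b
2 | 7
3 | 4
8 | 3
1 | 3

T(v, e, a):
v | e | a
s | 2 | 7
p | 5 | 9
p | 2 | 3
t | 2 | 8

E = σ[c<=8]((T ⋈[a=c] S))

σ filters on c, owned by the right side.
E' = (T ⋈[a=c] σ[c<=8](S))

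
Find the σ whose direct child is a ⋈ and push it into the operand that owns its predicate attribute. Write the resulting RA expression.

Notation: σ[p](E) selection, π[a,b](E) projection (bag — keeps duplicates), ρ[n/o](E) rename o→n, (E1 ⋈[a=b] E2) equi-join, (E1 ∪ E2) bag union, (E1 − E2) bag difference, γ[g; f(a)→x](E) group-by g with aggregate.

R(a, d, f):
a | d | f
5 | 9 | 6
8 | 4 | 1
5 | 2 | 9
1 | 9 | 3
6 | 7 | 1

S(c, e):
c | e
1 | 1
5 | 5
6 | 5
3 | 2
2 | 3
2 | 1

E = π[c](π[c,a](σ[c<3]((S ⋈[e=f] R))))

σ filters on c, owned by the left side.
E' = π[c](π[c,a]((σ[c<3](S) ⋈[e=f] R)))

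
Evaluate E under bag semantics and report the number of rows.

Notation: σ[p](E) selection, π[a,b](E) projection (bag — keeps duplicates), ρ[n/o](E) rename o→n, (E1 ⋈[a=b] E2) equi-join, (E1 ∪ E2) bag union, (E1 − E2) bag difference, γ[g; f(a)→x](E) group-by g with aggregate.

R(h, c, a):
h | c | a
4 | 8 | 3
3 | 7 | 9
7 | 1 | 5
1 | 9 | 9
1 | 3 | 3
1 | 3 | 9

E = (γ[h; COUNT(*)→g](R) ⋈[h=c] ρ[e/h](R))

Subexpression sizes:
  R → 6
  γ[h; COUNT(*)→g](R) → 4
  R → 6
  ρ[e/h](R) → 6
  (γ[h; COUNT(*)→g](R) ⋈[h=c] ρ[e/h](R)) → 4

|E| = 4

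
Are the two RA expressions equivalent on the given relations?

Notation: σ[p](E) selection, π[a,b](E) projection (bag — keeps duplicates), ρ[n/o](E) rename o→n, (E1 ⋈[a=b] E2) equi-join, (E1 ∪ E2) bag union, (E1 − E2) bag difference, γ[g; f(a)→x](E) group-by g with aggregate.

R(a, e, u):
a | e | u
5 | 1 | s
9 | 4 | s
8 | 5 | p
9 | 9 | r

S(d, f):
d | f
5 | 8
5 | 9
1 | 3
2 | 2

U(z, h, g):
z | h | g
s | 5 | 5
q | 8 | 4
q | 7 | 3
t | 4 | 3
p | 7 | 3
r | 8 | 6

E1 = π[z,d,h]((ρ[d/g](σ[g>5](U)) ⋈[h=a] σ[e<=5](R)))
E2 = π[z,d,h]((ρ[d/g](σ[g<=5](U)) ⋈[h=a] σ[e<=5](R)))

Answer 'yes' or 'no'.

E1 per-node cardinality:
  U → 6
  σ[g>5](U) → 1
  ρ[d/g](σ[g>5](U)) → 1
  R → 4
  σ[e<=5](R) → 3
  (ρ[d/g](σ[g>5](U)) ⋈[h=a] σ[e<=5](R)) → 1
  π[z,d,h]((ρ[d/g](σ[g>5](U)) ⋈[h=a] σ[e<=5](R))) → 1
E2 per-node cardinality:
  U → 6
  σ[g<=5](U) → 5
  ρ[d/g](σ[g<=5](U)) → 5
  R → 4
  σ[e<=5](R) → 3
  (ρ[d/g](σ[g<=5](U)) ⋈[h=a] σ[e<=5](R)) → 2
  π[z,d,h]((ρ[d/g](σ[g<=5](U)) ⋈[h=a] σ[e<=5](R))) → 2

E1 result:
z | d | h
r | 6 | 8
E2 result:
z | d | h
q | 4 | 8
s | 5 | 5
Witness: ('r', 6, 8) appears 1× in E1 but 0× in E2.

no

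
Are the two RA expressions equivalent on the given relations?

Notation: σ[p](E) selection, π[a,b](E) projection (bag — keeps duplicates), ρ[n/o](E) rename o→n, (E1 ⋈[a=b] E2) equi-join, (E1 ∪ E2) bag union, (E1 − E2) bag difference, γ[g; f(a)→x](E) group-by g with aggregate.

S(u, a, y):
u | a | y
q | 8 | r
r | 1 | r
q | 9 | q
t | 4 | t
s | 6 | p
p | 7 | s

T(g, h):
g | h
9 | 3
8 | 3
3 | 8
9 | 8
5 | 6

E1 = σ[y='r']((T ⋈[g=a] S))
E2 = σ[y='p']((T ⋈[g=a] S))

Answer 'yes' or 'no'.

E1 row counts bottom-up:
  T → 5
  S → 6
  (T ⋈[g=a] S) → 3
  σ[y='r']((T ⋈[g=a] S)) → 1
E2 row counts bottom-up:
  T → 5
  S → 6
  (T ⋈[g=a] S) → 3
  σ[y='p']((T ⋈[g=a] S)) → 0

E1 result:
g | h | u | a | y
8 | 3 | q | 8 | r
E2 result:
g | h | u | a | y
(0 rows)
Witness: (8, 3, 'q', 8, 'r') appears 1× in E1 but 0× in E2.

no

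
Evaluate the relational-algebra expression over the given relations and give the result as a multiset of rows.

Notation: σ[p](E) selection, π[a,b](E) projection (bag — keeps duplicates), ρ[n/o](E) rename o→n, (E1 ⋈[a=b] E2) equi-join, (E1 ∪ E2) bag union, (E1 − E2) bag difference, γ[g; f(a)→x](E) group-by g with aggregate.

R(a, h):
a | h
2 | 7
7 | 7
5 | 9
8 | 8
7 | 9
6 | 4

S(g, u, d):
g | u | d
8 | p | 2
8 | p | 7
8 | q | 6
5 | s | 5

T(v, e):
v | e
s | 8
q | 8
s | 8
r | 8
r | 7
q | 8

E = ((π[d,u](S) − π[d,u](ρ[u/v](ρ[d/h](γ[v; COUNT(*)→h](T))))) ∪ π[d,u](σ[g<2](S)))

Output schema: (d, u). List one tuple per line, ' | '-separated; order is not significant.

Stepwise |·|:
  S → 4
  π[d,u](S) → 4
  T → 6
  γ[v; COUNT(*)→h](T) → 3
  ρ[d/h](γ[v; COUNT(*)→h](T)) → 3
  ρ[u/v](ρ[d/h](γ[v; COUNT(*)→h](T))) → 3
  π[d,u](ρ[u/v](ρ[d/h](γ[v; COUNT(*)→h](T)))) → 3
  (π[d,u](S) − π[d,u](ρ[u/v](ρ[d/h](γ[v; COUNT(*)→h](T))))) → 4
  S → 4
  σ[g<2](S) → 0
  π[d,u](σ[g<2](S)) → 0
  ((π[d,u](S) − π[d,u](ρ[u/v](ρ[d/h](γ[v; COUNT(*)→h](T))))) ∪ π[d,u](σ[g<2](S))) → 4

== RESULT ==
d | u
2 | p
5 | s
6 | q
7 | p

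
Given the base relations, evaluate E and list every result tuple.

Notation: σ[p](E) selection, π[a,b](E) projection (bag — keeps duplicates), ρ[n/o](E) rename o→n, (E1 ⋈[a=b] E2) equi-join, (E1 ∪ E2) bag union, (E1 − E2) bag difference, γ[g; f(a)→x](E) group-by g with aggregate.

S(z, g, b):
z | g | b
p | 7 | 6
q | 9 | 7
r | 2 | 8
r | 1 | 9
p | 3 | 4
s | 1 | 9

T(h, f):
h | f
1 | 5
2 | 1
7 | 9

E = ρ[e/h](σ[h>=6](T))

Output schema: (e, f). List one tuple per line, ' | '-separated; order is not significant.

Subexpression sizes:
  T → 3
  σ[h>=6](T) → 1
  ρ[e/h](σ[h>=6](T)) → 1

== RESULT ==
e | f
7 | 9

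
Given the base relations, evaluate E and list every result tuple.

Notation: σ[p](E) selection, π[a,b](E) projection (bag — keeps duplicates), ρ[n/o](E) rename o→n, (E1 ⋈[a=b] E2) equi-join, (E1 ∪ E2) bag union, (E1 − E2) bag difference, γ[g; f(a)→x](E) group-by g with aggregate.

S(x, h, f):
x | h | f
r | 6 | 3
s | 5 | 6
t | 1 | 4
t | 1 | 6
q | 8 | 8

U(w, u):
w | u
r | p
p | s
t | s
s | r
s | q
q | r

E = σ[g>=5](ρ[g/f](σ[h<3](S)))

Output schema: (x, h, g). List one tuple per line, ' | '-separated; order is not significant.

Per-node cardinality:
  S → 5
  σ[h<3](S) → 2
  ρ[g/f](σ[h<3](S)) → 2
  σ[g>=5](ρ[g/f](σ[h<3](S))) → 1

== RESULT ==
x | h | g
t | 1 | 6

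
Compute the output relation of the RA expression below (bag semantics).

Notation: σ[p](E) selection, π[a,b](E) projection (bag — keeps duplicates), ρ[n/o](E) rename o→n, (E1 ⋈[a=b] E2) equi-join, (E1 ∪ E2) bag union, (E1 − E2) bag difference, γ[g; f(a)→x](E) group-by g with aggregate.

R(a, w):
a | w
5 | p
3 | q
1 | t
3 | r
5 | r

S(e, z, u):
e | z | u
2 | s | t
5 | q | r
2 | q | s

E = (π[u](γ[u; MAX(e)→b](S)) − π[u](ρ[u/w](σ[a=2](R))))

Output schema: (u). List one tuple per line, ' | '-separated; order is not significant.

Row counts bottom-up:
  S → 3
  γ[u; MAX(e)→b](S) → 3
  π[u](γ[u; MAX(e)→b](S)) → 3
  R → 5
  σ[a=2](R) → 0
  ρ[u/w](σ[a=2](R)) → 0
  π[u](ρ[u/w](σ[a=2](R))) → 0
  (π[u](γ[u; MAX(e)→b](S)) − π[u](ρ[u/w](σ[a=2](R)))) → 3

== RESULT ==
u
r
s
t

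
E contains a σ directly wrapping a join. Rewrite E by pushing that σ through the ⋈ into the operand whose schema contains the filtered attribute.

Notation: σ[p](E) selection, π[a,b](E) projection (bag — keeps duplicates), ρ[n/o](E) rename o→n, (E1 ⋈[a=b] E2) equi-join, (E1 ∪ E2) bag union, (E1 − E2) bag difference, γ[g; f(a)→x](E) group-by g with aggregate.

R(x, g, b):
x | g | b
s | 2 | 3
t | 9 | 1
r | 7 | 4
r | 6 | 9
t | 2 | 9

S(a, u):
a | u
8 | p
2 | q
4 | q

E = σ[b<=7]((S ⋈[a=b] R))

σ filters on b, owned by the right side.
E' = (S ⋈[a=b] σ[b<=7](R))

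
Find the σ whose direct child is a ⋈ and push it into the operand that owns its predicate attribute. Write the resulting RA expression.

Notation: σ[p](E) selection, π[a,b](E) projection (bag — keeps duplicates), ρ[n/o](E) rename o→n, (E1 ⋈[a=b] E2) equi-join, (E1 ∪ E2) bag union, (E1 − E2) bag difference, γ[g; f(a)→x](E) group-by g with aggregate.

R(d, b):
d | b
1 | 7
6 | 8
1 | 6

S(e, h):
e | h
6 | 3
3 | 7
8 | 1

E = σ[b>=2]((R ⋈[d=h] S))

σ filters on b, owned by the left side.
E' = (σ[b>=2](R) ⋈[d=h] S)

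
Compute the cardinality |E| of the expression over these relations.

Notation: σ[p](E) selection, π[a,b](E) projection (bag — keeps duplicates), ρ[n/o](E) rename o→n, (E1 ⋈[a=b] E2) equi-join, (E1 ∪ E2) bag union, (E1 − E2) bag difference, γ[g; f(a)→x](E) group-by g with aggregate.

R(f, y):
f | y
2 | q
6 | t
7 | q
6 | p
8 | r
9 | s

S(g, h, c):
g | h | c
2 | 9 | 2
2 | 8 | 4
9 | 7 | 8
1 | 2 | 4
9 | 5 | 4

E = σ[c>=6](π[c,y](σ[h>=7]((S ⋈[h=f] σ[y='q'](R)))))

Subexpression sizes:
  S → 5
  R → 6
  σ[y='q'](R) → 2
  (S ⋈[h=f] σ[y='q'](R)) → 2
  σ[h>=7]((S ⋈[h=f] σ[y='q'](R))) → 1
  π[c,y](σ[h>=7]((S ⋈[h=f] σ[y='q'](R)))) → 1
  σ[c>=6](π[c,y](σ[h>=7]((S ⋈[h=f] σ[y='q'](R))))) → 1

|E| = 1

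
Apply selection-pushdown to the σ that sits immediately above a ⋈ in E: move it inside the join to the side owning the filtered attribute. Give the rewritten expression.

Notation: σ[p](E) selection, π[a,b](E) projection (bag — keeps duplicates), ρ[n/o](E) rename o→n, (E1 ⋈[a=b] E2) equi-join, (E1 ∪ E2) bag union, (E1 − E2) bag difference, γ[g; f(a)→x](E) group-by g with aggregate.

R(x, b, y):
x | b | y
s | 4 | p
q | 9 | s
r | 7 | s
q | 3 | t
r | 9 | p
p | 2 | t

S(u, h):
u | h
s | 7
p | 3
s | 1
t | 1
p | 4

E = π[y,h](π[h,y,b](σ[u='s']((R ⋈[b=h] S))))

σ filters on u, owned by the right side.
E' = π[y,h](π[h,y,b]((R ⋈[b=h] σ[u='s'](S))))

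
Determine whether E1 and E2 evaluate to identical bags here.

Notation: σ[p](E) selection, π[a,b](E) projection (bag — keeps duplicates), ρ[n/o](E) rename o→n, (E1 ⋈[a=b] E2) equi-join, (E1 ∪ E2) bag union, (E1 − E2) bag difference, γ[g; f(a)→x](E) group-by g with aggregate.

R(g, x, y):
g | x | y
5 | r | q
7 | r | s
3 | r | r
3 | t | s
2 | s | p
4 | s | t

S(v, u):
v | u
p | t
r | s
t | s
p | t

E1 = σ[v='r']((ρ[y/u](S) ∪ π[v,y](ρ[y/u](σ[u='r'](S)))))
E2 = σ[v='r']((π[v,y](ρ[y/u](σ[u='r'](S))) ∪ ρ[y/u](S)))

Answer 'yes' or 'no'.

E1 per-node cardinality:
  S → 4
  ρ[y/u](S) → 4
  S → 4
  σ[u='r'](S) → 0
  ρ[y/u](σ[u='r'](S)) → 0
  π[v,y](ρ[y/u](σ[u='r'](S))) → 0
  (ρ[y/u](S) ∪ π[v,y](ρ[y/u](σ[u='r'](S)))) → 4
  σ[v='r']((ρ[y/u](S) ∪ π[v,y](ρ[y/u](σ[u='r'](S))))) → 1
E2 per-node cardinality:
  S → 4
  σ[u='r'](S) → 0
  ρ[y/u](σ[u='r'](S)) → 0
  π[v,y](ρ[y/u](σ[u='r'](S))) → 0
  S → 4
  ρ[y/u](S) → 4
  (π[v,y](ρ[y/u](σ[u='r'](S))) ∪ ρ[y/u](S)) → 4
  σ[v='r']((π[v,y](ρ[y/u](σ[u='r'](S))) ∪ ρ[y/u](S))) → 1

E1 and E2 produce the same multiset:
v | y
r | s

yes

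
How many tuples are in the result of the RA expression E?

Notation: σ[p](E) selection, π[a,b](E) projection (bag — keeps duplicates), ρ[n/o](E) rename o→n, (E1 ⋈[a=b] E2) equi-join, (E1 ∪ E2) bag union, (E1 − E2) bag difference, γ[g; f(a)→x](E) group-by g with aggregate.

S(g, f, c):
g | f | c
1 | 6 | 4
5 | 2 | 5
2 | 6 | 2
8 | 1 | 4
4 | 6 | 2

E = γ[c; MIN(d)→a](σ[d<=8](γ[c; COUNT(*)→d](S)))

Stepwise |·|:
  S → 5
  γ[c; COUNT(*)→d](S) → 3
  σ[d<=8](γ[c; COUNT(*)→d](S)) → 3
  γ[c; MIN(d)→a](σ[d<=8](γ[c; COUNT(*)→d](S))) → 3

|E| = 3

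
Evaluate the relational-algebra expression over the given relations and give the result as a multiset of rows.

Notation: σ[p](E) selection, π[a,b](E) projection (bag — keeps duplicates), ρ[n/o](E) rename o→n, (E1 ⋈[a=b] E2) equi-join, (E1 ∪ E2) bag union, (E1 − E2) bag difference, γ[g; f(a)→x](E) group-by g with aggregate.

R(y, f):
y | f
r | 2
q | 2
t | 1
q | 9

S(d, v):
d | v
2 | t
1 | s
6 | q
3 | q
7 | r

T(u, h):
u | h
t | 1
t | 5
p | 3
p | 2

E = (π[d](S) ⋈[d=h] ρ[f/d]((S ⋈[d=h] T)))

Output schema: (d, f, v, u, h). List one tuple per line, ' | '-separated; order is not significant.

Stepwise |·|:
  S → 5
  π[d](S) → 5
  S → 5
  T → 4
  (S ⋈[d=h] T) → 3
  ρ[f/d]((S ⋈[d=h] T)) → 3
  (π[d](S) ⋈[d=h] ρ[f/d]((S ⋈[d=h] T))) → 3

== RESULT ==
d | f | v | u | h
1 | 1 | s | t | 1
2 | 2 | t | p | 2
3 | 3 | q | p | 3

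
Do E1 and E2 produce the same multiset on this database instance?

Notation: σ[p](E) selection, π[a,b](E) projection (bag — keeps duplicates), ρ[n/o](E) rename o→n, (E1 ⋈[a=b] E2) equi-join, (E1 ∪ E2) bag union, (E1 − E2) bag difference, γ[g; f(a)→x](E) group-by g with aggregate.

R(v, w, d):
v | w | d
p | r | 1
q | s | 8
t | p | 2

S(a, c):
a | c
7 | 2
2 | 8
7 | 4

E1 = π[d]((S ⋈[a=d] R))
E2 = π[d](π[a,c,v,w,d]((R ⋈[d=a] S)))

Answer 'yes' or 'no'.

E1 per-node cardinality:
  S → 3
  R → 3
  (S ⋈[a=d] R) → 1
  π[d]((S ⋈[a=d] R)) → 1
E2 per-node cardinality:
  R → 3
  S → 3
  (R ⋈[d=a] S) → 1
  π[a,c,v,w,d]((R ⋈[d=a] S)) → 1
  π[d](π[a,c,v,w,d]((R ⋈[d=a] S))) → 1

E1 and E2 produce the same multiset:
d
2

yes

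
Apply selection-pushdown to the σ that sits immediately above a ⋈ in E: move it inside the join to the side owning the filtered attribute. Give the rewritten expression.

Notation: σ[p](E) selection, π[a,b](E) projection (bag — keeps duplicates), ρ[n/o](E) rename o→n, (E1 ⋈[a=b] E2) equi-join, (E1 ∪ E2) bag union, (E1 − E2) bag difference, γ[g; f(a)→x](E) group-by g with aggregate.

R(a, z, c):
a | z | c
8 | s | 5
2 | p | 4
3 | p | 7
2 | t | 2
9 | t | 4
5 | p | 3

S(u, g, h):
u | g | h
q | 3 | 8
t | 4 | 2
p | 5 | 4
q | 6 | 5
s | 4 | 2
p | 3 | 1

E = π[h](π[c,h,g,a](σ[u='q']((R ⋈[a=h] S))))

σ filters on u, owned by the right side.
E' = π[h](π[c,h,g,a]((R ⋈[a=h] σ[u='q'](S))))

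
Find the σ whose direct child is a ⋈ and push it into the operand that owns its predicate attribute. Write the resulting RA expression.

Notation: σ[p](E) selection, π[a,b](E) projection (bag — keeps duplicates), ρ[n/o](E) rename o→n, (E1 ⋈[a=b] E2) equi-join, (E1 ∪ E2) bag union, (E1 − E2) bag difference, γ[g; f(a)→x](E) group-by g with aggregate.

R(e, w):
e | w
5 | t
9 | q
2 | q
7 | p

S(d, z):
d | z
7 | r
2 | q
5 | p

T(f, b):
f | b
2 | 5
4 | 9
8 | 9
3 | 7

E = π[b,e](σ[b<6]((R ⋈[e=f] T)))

σ filters on b, owned by the right side.
E' = π[b,e]((R ⋈[e=f] σ[b<6](T)))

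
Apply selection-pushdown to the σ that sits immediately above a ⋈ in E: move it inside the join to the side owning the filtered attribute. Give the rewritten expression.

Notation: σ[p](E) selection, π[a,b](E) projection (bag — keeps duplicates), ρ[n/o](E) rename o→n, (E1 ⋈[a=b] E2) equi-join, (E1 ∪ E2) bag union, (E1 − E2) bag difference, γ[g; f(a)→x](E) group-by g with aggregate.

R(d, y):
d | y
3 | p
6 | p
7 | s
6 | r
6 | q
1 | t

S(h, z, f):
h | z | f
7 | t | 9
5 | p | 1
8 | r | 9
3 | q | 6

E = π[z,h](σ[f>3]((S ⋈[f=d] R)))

σ filters on f, owned by the left side.
E' = π[z,h]((σ[f>3](S) ⋈[f=d] R))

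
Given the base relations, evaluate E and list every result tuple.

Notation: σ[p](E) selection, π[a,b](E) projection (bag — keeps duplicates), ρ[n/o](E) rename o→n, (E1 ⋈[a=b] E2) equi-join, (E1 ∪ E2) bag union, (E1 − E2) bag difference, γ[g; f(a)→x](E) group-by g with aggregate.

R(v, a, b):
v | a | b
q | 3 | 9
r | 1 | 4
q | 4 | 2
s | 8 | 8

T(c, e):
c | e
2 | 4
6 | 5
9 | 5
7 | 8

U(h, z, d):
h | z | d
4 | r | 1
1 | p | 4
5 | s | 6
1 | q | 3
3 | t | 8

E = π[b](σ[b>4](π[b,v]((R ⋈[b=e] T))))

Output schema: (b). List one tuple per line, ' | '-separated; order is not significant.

Stepwise |·|:
  R → 4
  T → 4
  (R ⋈[b=e] T) → 2
  π[b,v]((R ⋈[b=e] T)) → 2
  σ[b>4](π[b,v]((R ⋈[b=e] T))) → 1
  π[b](σ[b>4](π[b,v]((R ⋈[b=e] T)))) → 1

== RESULT ==
b
8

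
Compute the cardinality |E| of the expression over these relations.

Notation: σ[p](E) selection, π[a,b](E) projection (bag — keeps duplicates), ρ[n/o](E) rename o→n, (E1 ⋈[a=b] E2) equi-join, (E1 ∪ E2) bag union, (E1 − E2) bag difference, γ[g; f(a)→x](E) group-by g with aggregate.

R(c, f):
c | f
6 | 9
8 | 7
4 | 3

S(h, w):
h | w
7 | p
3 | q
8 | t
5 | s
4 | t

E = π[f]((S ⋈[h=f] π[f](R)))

Subexpression sizes:
  S → 5
  R → 3
  π[f](R) → 3
  (S ⋈[h=f] π[f](R)) → 2
  π[f]((S ⋈[h=f] π[f](R))) → 2

|E| = 2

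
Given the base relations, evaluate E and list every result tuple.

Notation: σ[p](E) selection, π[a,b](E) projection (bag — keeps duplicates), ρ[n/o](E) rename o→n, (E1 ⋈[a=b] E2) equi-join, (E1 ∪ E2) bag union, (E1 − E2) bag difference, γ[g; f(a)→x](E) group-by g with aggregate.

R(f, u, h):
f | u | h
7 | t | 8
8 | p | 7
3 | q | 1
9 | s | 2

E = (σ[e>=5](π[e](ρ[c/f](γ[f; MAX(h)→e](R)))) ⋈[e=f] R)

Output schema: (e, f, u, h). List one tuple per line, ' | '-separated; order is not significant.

Row counts bottom-up:
  R → 4
  γ[f; MAX(h)→e](R) → 4
  ρ[c/f](γ[f; MAX(h)→e](R)) → 4
  π[e](ρ[c/f](γ[f; MAX(h)→e](R))) → 4
  σ[e>=5](π[e](ρ[c/f](γ[f; MAX(h)→e](R)))) → 2
  R → 4
  (σ[e>=5](π[e](ρ[c/f](γ[f; MAX(h)→e](R)))) ⋈[e=f] R) → 2

== RESULT ==
e | f | u | h
7 | 7 | t | 8
8 | 8 | p | 7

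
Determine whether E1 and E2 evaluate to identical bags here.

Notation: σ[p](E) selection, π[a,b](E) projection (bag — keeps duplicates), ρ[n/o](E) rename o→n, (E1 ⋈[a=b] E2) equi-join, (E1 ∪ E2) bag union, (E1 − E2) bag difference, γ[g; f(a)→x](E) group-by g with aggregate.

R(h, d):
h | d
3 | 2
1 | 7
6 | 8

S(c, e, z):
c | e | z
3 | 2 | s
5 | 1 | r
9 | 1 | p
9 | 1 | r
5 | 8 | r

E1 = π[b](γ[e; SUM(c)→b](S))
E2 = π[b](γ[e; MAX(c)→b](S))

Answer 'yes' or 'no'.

E1 per-node cardinality:
  S → 5
  γ[e; SUM(c)→b](S) → 3
  π[b](γ[e; SUM(c)→b](S)) → 3
E2 per-node cardinality:
  S → 5
  γ[e; MAX(c)→b](S) → 3
  π[b](γ[e; MAX(c)→b](S)) → 3

E1 result:
b
3
5
23
E2 result:
b
3
5
9
Witness: (23,) appears 1× in E1 but 0× in E2.

no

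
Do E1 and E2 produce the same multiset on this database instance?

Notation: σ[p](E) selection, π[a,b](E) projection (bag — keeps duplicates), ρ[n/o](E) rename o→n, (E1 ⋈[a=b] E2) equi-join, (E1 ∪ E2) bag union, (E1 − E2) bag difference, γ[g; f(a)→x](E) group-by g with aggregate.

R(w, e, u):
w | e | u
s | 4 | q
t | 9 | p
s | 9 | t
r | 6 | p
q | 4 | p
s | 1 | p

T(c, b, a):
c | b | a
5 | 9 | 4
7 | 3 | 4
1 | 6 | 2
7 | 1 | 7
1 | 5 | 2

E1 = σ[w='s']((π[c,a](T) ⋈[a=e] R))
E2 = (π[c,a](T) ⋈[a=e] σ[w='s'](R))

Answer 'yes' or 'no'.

E1 per-node cardinality:
  T → 5
  π[c,a](T) → 5
  R → 6
  (π[c,a](T) ⋈[a=e] R) → 4
  σ[w='s']((π[c,a](T) ⋈[a=e] R)) → 2
E2 per-node cardinality:
  T → 5
  π[c,a](T) → 5
  R → 6
  σ[w='s'](R) → 3
  (π[c,a](T) ⋈[a=e] σ[w='s'](R)) → 2

E1 and E2 produce the same multiset:
c | a | w | e | u
5 | 4 | s | 4 | q
7 | 4 | s | 4 | q

yes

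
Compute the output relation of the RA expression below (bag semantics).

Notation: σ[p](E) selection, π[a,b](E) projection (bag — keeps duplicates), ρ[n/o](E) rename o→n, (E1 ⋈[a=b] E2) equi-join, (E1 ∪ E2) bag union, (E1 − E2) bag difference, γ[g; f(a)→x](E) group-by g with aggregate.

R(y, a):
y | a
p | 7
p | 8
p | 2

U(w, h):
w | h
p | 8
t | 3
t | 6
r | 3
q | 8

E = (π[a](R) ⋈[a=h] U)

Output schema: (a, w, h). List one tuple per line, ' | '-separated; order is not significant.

Subexpression sizes:
  R → 3
  π[a](R) → 3
  U → 5
  (π[a](R) ⋈[a=h] U) → 2

== RESULT ==
a | w | h
8 | p | 8
8 | q | 8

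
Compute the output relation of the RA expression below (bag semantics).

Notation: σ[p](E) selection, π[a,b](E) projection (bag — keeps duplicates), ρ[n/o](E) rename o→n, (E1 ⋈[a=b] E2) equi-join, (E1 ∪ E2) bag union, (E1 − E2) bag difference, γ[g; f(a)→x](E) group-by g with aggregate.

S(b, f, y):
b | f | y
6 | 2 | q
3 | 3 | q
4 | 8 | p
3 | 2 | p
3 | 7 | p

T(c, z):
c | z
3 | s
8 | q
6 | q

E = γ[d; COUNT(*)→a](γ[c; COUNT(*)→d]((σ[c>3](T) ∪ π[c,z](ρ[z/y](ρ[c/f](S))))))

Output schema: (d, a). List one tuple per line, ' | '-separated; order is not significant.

Subexpression sizes:
  T → 3
  σ[c>3](T) → 2
  S → 5
  ρ[c/f](S) → 5
  ρ[z/y](ρ[c/f](S)) → 5
  π[c,z](ρ[z/y](ρ[c/f](S))) → 5
  (σ[c>3](T) ∪ π[c,z](ρ[z/y](ρ[c/f](S)))) → 7
  γ[c; COUNT(*)→d]((σ[c>3](T) ∪ π[c,z](ρ[z/y](ρ[c/f](S))))) → 5
  γ[d; COUNT(*)→a](γ[c; COUNT(*)→d]((σ[c>3](T) ∪ π[c,z](ρ[z/y](ρ[c/f](S)))))) → 2

== RESULT ==
d | a
1 | 3
2 | 2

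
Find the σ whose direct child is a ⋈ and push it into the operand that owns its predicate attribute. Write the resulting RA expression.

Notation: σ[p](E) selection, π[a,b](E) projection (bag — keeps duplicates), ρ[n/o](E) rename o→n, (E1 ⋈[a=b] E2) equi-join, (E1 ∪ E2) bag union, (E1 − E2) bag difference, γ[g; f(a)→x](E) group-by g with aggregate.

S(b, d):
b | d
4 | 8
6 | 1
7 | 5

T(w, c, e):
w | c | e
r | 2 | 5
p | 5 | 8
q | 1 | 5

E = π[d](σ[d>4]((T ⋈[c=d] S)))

σ filters on d, owned by the right side.
E' = π[d]((T ⋈[c=d] σ[d>4](S)))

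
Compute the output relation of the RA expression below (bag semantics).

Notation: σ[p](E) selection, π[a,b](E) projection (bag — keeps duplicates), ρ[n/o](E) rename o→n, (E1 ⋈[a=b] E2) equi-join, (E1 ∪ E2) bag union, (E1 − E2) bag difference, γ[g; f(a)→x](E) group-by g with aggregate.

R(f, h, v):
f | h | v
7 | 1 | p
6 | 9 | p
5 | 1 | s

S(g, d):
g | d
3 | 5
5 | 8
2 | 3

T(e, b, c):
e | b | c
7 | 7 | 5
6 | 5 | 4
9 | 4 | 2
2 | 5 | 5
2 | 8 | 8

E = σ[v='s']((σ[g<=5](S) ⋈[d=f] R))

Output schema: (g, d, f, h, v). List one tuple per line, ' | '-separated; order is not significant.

Subexpression sizes:
  S → 3
  σ[g<=5](S) → 3
  R → 3
  (σ[g<=5](S) ⋈[d=f] R) → 1
  σ[v='s']((σ[g<=5](S) ⋈[d=f] R)) → 1

== RESULT ==
g | d | f | h | v
3 | 5 | 5 | 1 | s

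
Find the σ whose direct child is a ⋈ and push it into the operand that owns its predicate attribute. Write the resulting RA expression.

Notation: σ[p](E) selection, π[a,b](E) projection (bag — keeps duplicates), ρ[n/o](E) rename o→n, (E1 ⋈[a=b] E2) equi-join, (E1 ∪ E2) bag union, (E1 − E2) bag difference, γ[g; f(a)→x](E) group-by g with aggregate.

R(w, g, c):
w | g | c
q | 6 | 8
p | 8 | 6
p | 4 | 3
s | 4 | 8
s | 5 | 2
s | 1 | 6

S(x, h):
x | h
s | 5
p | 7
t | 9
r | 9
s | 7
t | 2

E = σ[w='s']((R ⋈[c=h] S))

σ filters on w, owned by the left side.
E' = (σ[w='s'](R) ⋈[c=h] S)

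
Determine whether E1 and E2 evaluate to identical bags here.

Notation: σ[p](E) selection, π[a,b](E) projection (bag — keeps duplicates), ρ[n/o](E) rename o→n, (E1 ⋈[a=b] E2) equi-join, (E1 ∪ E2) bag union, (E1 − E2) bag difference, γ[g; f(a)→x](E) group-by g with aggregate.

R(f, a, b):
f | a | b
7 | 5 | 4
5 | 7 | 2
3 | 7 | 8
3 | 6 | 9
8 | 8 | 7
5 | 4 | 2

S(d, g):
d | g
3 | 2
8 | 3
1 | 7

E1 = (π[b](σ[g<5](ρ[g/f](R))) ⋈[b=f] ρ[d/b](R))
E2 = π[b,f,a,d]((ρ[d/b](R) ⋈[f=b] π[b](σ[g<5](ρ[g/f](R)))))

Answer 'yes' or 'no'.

E1 subexpression sizes:
  R → 6
  ρ[g/f](R) → 6
  σ[g<5](ρ[g/f](R)) → 2
  π[b](σ[g<5](ρ[g/f](R))) → 2
  R → 6
  ρ[d/b](R) → 6
  (π[b](σ[g<5](ρ[g/f](R))) ⋈[b=f] ρ[d/b](R)) → 1
E2 subexpression sizes:
  R → 6
  ρ[d/b](R) → 6
  R → 6
  ρ[g/f](R) → 6
  σ[g<5](ρ[g/f](R)) → 2
  π[b](σ[g<5](ρ[g/f](R))) → 2
  (ρ[d/b](R) ⋈[f=b] π[b](σ[g<5](ρ[g/f](R)))) → 1
  π[b,f,a,d]((ρ[d/b](R) ⋈[f=b] π[b](σ[g<5](ρ[g/f](R))))) → 1

E1 and E2 produce the same multiset:
b | f | a | d
8 | 8 | 8 | 7

yes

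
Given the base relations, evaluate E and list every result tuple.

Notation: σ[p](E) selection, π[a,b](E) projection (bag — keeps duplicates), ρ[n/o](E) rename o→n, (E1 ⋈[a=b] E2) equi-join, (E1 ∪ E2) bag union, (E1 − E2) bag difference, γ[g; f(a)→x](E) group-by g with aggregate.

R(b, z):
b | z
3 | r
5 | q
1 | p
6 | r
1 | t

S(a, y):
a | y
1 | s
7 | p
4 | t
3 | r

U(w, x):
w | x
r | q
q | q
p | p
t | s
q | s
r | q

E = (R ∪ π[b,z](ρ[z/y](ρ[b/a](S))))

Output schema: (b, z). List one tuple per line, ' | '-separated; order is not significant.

Subexpression sizes:
  R → 5
  S → 4
  ρ[b/a](S) → 4
  ρ[z/y](ρ[b/a](S)) → 4
  π[b,z](ρ[z/y](ρ[b/a](S))) → 4
  (R ∪ π[b,z](ρ[z/y](ρ[b/a](S)))) → 9

== RESULT ==
b | z
1 | p
1 | s
1 | t
3 | r
3 | r
4 | t
5 | q
6 | r
7 | p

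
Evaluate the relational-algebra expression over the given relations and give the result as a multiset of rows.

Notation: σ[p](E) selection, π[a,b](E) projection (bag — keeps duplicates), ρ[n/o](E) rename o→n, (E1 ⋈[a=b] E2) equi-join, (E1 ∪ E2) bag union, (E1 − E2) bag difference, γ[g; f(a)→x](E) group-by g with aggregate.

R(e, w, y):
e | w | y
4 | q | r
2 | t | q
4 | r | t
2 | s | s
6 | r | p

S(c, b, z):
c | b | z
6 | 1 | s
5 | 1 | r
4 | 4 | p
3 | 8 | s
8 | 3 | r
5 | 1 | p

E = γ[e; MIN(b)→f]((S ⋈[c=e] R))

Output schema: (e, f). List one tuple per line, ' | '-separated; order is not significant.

Stepwise |·|:
  S → 6
  R → 5
  (S ⋈[c=e] R) → 3
  γ[e; MIN(b)→f]((S ⋈[c=e] R)) → 2

== RESULT ==
e | f
4 | 4
6 | 1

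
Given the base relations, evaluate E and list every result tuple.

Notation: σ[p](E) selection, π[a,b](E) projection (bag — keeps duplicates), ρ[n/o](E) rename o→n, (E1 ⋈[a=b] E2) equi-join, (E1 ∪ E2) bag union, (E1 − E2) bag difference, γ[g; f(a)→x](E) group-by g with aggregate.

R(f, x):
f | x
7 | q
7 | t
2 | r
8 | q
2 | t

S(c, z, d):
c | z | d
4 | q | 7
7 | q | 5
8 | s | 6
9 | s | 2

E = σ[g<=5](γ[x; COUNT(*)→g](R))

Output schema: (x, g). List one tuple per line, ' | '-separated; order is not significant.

Row counts bottom-up:
  R → 5
  γ[x; COUNT(*)→g](R) → 3
  σ[g<=5](γ[x; COUNT(*)→g](R)) → 3

== RESULT ==
x | g
q | 2
r | 1
t | 2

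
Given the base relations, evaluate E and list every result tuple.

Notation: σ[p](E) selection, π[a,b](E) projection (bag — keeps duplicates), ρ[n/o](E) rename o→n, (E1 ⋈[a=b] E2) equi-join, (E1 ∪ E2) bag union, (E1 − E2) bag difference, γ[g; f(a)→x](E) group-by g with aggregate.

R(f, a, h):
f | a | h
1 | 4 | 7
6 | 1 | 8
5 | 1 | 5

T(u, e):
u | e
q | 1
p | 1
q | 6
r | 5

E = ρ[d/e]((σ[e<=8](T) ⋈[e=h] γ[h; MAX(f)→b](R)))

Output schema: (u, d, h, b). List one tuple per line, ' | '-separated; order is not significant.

Row counts bottom-up:
  T → 4
  σ[e<=8](T) → 4
  R → 3
  γ[h; MAX(f)→b](R) → 3
  (σ[e<=8](T) ⋈[e=h] γ[h; MAX(f)→b](R)) → 1
  ρ[d/e]((σ[e<=8](T) ⋈[e=h] γ[h; MAX(f)→b](R))) → 1

== RESULT ==
u | d | h | b
r | 5 | 5 | 5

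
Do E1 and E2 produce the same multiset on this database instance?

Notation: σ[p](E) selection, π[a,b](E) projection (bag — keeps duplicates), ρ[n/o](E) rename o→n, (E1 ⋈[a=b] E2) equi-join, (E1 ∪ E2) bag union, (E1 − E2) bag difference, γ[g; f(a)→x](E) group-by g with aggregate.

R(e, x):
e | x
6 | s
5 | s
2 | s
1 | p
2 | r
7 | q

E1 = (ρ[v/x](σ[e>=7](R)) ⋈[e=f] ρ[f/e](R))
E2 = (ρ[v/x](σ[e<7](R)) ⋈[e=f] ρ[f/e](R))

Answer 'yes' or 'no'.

E1 per-node cardinality:
  R → 6
  σ[e>=7](R) → 1
  ρ[v/x](σ[e>=7](R)) → 1
  R → 6
  ρ[f/e](R) → 6
  (ρ[v/x](σ[e>=7](R)) ⋈[e=f] ρ[f/e](R)) → 1
E2 per-node cardinality:
  R → 6
  σ[e<7](R) → 5
  ρ[v/x](σ[e<7](R)) → 5
  R → 6
  ρ[f/e](R) → 6
  (ρ[v/x](σ[e<7](R)) ⋈[e=f] ρ[f/e](R)) → 7

E1 result:
e | v | f | x
7 | q | 7 | q
E2 result:
e | v | f | x
1 | p | 1 | p
2 | r | 2 | r
2 | r | 2 | s
2 | s | 2 | r
2 | s | 2 | s
5 | s | 5 | s
6 | s | 6 | s
Witness: (1, 'p', 1, 'p') appears 0× in E1 but 1× in E2.

no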